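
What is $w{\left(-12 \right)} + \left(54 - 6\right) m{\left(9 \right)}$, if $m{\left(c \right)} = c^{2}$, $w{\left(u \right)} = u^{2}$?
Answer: $4032$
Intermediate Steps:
$w{\left(-12 \right)} + \left(54 - 6\right) m{\left(9 \right)} = \left(-12\right)^{2} + \left(54 - 6\right) 9^{2} = 144 + \left(54 - 6\right) 81 = 144 + 48 \cdot 81 = 144 + 3888 = 4032$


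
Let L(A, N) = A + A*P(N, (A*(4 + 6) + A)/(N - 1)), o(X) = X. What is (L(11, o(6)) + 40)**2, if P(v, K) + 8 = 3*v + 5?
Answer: 46656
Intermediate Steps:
P(v, K) = -3 + 3*v (P(v, K) = -8 + (3*v + 5) = -8 + (5 + 3*v) = -3 + 3*v)
L(A, N) = A + A*(-3 + 3*N)
(L(11, o(6)) + 40)**2 = (11*(-2 + 3*6) + 40)**2 = (11*(-2 + 18) + 40)**2 = (11*16 + 40)**2 = (176 + 40)**2 = 216**2 = 46656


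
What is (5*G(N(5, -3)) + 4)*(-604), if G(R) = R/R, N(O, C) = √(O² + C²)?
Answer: -5436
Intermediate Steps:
N(O, C) = √(C² + O²)
G(R) = 1
(5*G(N(5, -3)) + 4)*(-604) = (5*1 + 4)*(-604) = (5 + 4)*(-604) = 9*(-604) = -5436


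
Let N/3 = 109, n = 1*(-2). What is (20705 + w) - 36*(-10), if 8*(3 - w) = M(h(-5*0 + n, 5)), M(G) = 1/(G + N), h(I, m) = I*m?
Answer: 53428447/2536 ≈ 21068.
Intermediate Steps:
n = -2
N = 327 (N = 3*109 = 327)
M(G) = 1/(327 + G) (M(G) = 1/(G + 327) = 1/(327 + G))
w = 7607/2536 (w = 3 - 1/(8*(327 + (-5*0 - 2)*5)) = 3 - 1/(8*(327 + (0 - 2)*5)) = 3 - 1/(8*(327 - 2*5)) = 3 - 1/(8*(327 - 10)) = 3 - ⅛/317 = 3 - ⅛*1/317 = 3 - 1/2536 = 7607/2536 ≈ 2.9996)
(20705 + w) - 36*(-10) = (20705 + 7607/2536) - 36*(-10) = 52515487/2536 + 360 = 53428447/2536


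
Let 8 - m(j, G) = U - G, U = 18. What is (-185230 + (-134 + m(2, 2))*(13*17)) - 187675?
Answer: -404287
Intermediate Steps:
m(j, G) = -10 + G (m(j, G) = 8 - (18 - G) = 8 + (-18 + G) = -10 + G)
(-185230 + (-134 + m(2, 2))*(13*17)) - 187675 = (-185230 + (-134 + (-10 + 2))*(13*17)) - 187675 = (-185230 + (-134 - 8)*221) - 187675 = (-185230 - 142*221) - 187675 = (-185230 - 31382) - 187675 = -216612 - 187675 = -404287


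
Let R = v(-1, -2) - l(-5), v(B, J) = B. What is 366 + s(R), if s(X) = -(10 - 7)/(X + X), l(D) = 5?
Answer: 1465/4 ≈ 366.25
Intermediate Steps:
R = -6 (R = -1 - 1*5 = -1 - 5 = -6)
s(X) = -3/(2*X)
366 + s(R) = 366 - 3/2/(-6) = 366 - 3/2*(-⅙) = 366 + ¼ = 1465/4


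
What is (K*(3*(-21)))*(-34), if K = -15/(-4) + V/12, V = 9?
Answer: 9639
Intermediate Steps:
K = 9/2 (K = -15/(-4) + 9/12 = -15*(-1/4) + 9*(1/12) = 15/4 + 3/4 = 9/2 ≈ 4.5000)
(K*(3*(-21)))*(-34) = (9*(3*(-21))/2)*(-34) = ((9/2)*(-63))*(-34) = -567/2*(-34) = 9639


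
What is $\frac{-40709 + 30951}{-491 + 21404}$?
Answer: $- \frac{9758}{20913} \approx -0.4666$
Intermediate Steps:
$\frac{-40709 + 30951}{-491 + 21404} = - \frac{9758}{20913}$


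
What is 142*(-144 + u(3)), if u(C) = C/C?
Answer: -20306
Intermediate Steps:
u(C) = 1
142*(-144 + u(3)) = 142*(-144 + 1) = 142*(-143) = -20306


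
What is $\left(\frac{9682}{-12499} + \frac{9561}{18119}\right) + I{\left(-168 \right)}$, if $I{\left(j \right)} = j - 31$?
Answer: $- \frac{45123332038}{226469381} \approx -199.25$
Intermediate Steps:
$I{\left(j \right)} = -31 + j$
$\left(\frac{9682}{-12499} + \frac{9561}{18119}\right) + I{\left(-168 \right)} = \left(\frac{9682}{-12499} + \frac{9561}{18119}\right) - 199 = \left(9682 \left(- \frac{1}{12499}\right) + 9561 \cdot \frac{1}{18119}\right) - 199 = \left(- \frac{9682}{12499} + \frac{9561}{18119}\right) - 199 = - \frac{55925219}{226469381} - 199 = - \frac{45123332038}{226469381}$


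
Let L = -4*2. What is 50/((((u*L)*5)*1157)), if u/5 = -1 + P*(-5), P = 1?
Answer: 1/27768 ≈ 3.6013e-5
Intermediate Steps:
L = -8
u = -30 (u = 5*(-1 + 1*(-5)) = 5*(-1 - 5) = 5*(-6) = -30)
50/((((u*L)*5)*1157)) = 50/(((-30*(-8)*5)*1157)) = 50/(((240*5)*1157)) = 50/((1200*1157)) = 50/1388400 = 50*(1/1388400) = 1/27768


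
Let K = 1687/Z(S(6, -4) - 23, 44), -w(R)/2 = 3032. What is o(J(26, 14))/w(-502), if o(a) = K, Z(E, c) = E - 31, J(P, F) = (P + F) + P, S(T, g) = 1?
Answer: 1687/321392 ≈ 0.0052490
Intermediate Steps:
w(R) = -6064 (w(R) = -2*3032 = -6064)
J(P, F) = F + 2*P (J(P, F) = (F + P) + P = F + 2*P)
Z(E, c) = -31 + E
K = -1687/53 (K = 1687/(-31 + (1 - 23)) = 1687/(-31 - 22) = 1687/(-53) = 1687*(-1/53) = -1687/53 ≈ -31.830)
o(a) = -1687/53
o(J(26, 14))/w(-502) = -1687/53/(-6064) = -1687/53*(-1/6064) = 1687/321392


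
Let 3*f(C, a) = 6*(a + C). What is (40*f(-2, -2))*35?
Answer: -11200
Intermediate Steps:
f(C, a) = 2*C + 2*a (f(C, a) = (6*(a + C))/3 = (6*(C + a))/3 = (6*C + 6*a)/3 = 2*C + 2*a)
(40*f(-2, -2))*35 = (40*(2*(-2) + 2*(-2)))*35 = (40*(-4 - 4))*35 = (40*(-8))*35 = -320*35 = -11200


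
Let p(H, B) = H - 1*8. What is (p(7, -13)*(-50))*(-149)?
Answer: -7450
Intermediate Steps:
p(H, B) = -8 + H (p(H, B) = H - 8 = -8 + H)
(p(7, -13)*(-50))*(-149) = ((-8 + 7)*(-50))*(-149) = -1*(-50)*(-149) = 50*(-149) = -7450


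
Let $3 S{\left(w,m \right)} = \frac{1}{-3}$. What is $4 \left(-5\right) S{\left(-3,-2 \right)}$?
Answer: $\frac{20}{9} \approx 2.2222$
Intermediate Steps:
$S{\left(w,m \right)} = - \frac{1}{9}$ ($S{\left(w,m \right)} = \frac{1}{3 \left(-3\right)} = \frac{1}{3} \left(- \frac{1}{3}\right) = - \frac{1}{9}$)
$4 \left(-5\right) S{\left(-3,-2 \right)} = 4 \left(-5\right) \left(- \frac{1}{9}\right) = \left(-20\right) \left(- \frac{1}{9}\right) = \frac{20}{9}$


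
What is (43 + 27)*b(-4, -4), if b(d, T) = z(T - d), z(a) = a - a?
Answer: 0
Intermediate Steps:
z(a) = 0
b(d, T) = 0
(43 + 27)*b(-4, -4) = (43 + 27)*0 = 70*0 = 0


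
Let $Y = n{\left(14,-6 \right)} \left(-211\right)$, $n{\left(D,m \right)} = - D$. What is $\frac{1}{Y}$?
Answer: $\frac{1}{2954} \approx 0.00033852$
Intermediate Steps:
$Y = 2954$ ($Y = \left(-1\right) 14 \left(-211\right) = \left(-14\right) \left(-211\right) = 2954$)
$\frac{1}{Y} = \frac{1}{2954}$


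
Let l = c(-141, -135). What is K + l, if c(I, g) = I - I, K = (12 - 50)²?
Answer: 1444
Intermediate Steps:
K = 1444 (K = (-38)² = 1444)
c(I, g) = 0
l = 0
K + l = 1444 + 0 = 1444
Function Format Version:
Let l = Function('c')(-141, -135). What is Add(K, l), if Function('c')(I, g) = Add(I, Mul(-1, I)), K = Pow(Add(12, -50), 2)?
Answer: 1444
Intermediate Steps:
K = 1444 (K = Pow(-38, 2) = 1444)
Function('c')(I, g) = 0
l = 0
Add(K, l) = Add(1444, 0) = 1444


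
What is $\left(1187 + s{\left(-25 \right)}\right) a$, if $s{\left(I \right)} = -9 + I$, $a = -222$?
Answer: $-255966$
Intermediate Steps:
$\left(1187 + s{\left(-25 \right)}\right) a = \left(1187 - 34\right) \left(-222\right) = 1153 \left(-222\right) = -255966$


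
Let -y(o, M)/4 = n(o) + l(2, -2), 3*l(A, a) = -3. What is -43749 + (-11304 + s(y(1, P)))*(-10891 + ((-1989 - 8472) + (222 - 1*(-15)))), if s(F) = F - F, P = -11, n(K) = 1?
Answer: 238640211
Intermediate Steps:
l(A, a) = -1 (l(A, a) = (1/3)*(-3) = -1)
y(o, M) = 0 (y(o, M) = -4*(1 - 1) = -4*0 = 0)
s(F) = 0
-43749 + (-11304 + s(y(1, P)))*(-10891 + ((-1989 - 8472) + (222 - 1*(-15)))) = -43749 + (-11304 + 0)*(-10891 + ((-1989 - 8472) + (222 - 1*(-15)))) = -43749 - 11304*(-10891 + (-10461 + (222 + 15))) = -43749 - 11304*(-10891 + (-10461 + 237)) = -43749 - 11304*(-10891 - 10224) = -43749 - 11304*(-21115) = -43749 + 238683960 = 238640211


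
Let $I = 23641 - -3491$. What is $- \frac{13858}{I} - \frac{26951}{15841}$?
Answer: $- \frac{67911365}{30699858} \approx -2.2121$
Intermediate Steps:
$I = 27132$ ($I = 23641 + 3491 = 27132$)
$- \frac{13858}{I} - \frac{26951}{15841} = - \frac{13858}{27132} - \frac{26951}{15841} = \left(-13858\right) \frac{1}{27132} - \frac{26951}{15841} = - \frac{6929}{13566} - \frac{26951}{15841} = - \frac{67911365}{30699858}$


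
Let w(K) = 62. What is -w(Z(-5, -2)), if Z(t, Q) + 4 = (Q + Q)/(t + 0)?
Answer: -62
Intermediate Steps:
Z(t, Q) = -4 + 2*Q/t (Z(t, Q) = -4 + (Q + Q)/(t + 0) = -4 + (2*Q)/t = -4 + 2*Q/t)
-w(Z(-5, -2)) = -1*62 = -62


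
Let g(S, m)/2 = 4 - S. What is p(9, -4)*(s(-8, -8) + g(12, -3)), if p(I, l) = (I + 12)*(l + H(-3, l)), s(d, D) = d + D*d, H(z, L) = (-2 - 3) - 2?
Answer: -9240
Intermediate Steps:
H(z, L) = -7 (H(z, L) = -5 - 2 = -7)
g(S, m) = 8 - 2*S (g(S, m) = 2*(4 - S) = 8 - 2*S)
p(I, l) = (-7 + l)*(12 + I) (p(I, l) = (I + 12)*(l - 7) = (12 + I)*(-7 + l) = (-7 + l)*(12 + I))
p(9, -4)*(s(-8, -8) + g(12, -3)) = (-84 - 7*9 + 12*(-4) + 9*(-4))*(-8*(1 - 8) + (8 - 2*12)) = (-84 - 63 - 48 - 36)*(-8*(-7) + (8 - 24)) = -231*(56 - 16) = -231*40 = -9240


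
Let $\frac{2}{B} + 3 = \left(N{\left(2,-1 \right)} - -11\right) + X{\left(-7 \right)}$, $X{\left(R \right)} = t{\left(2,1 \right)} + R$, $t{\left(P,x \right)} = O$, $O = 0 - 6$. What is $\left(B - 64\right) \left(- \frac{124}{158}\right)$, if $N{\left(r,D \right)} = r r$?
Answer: $\frac{4092}{79} \approx 51.797$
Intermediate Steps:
$N{\left(r,D \right)} = r^{2}$
$O = -6$ ($O = 0 - 6 = -6$)
$t{\left(P,x \right)} = -6$
$X{\left(R \right)} = -6 + R$
$B = -2$ ($B = \frac{2}{-3 + \left(\left(2^{2} - -11\right) - 13\right)} = \frac{2}{-3 + \left(\left(4 + \left(-1 + 12\right)\right) - 13\right)} = \frac{2}{-3 + \left(\left(4 + 11\right) - 13\right)} = \frac{2}{-3 + \left(15 - 13\right)} = \frac{2}{-3 + 2} = \frac{2}{-1} = 2 \left(-1\right) = -2$)
$\left(B - 64\right) \left(- \frac{124}{158}\right) = \left(-2 - 64\right) \left(- \frac{124}{158}\right) = - 66 \left(\left(-124\right) \frac{1}{158}\right) = \left(-66\right) \left(- \frac{62}{79}\right) = \frac{4092}{79}$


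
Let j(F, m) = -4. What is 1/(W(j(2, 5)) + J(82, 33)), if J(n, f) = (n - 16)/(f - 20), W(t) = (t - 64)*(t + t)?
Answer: 13/7138 ≈ 0.0018212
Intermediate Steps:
W(t) = 2*t*(-64 + t) (W(t) = (-64 + t)*(2*t) = 2*t*(-64 + t))
J(n, f) = (-16 + n)/(-20 + f)
1/(W(j(2, 5)) + J(82, 33)) = 1/(2*(-4)*(-64 - 4) + (-16 + 82)/(-20 + 33)) = 1/(2*(-4)*(-68) + 66/13) = 1/(544 + (1/13)*66) = 1/(544 + 66/13) = 1/(7138/13) = 13/7138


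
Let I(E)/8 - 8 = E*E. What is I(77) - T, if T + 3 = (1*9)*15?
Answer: 47364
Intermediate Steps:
I(E) = 64 + 8*E**2 (I(E) = 64 + 8*(E*E) = 64 + 8*E**2)
T = 132 (T = -3 + (1*9)*15 = -3 + 9*15 = -3 + 135 = 132)
I(77) - T = (64 + 8*77**2) - 1*132 = (64 + 8*5929) - 132 = (64 + 47432) - 132 = 47496 - 132 = 47364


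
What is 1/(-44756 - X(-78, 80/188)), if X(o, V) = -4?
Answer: -1/44752 ≈ -2.2345e-5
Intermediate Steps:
1/(-44756 - X(-78, 80/188)) = 1/(-44756 - 1*(-4)) = 1/(-44756 + 4) = 1/(-44752) = -1/44752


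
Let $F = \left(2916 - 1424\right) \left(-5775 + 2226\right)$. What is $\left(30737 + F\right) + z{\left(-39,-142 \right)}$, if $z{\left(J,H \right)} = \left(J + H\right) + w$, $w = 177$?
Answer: $-5264375$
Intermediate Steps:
$F = -5295108$ ($F = 1492 \left(-3549\right) = -5295108$)
$z{\left(J,H \right)} = 177 + H + J$ ($z{\left(J,H \right)} = \left(J + H\right) + 177 = \left(H + J\right) + 177 = 177 + H + J$)
$\left(30737 + F\right) + z{\left(-39,-142 \right)} = \left(30737 - 5295108\right) - 4 = -5264371 - 4 = -5264375$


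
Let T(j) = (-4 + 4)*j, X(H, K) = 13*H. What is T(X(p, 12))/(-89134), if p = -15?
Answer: 0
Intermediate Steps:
T(j) = 0 (T(j) = 0*j = 0)
T(X(p, 12))/(-89134) = 0/(-89134) = 0*(-1/89134) = 0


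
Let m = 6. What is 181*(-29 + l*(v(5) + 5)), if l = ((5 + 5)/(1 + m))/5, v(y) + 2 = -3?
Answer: -5249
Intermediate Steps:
v(y) = -5 (v(y) = -2 - 3 = -5)
l = 2/7 (l = ((5 + 5)/(1 + 6))/5 = (10/7)*(⅕) = 2/7 ≈ 0.28571)
181*(-29 + l*(v(5) + 5)) = 181*(-29 + 2*(-5 + 5)/7) = 181*(-29 + (2/7)*0) = 181*(-29 + 0) = 181*(-29) = -5249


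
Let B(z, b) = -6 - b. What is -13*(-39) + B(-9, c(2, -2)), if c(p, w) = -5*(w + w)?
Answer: 481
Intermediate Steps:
c(p, w) = -10*w
-13*(-39) + B(-9, c(2, -2)) = -13*(-39) + (-6 - (-10)*(-2)) = 507 + (-6 - 1*20) = 507 + (-6 - 20) = 507 - 26 = 481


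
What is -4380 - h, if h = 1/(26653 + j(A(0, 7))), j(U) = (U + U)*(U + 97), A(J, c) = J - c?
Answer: -111221341/25393 ≈ -4380.0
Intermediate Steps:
j(U) = 2*U*(97 + U) (j(U) = (2*U)*(97 + U) = 2*U*(97 + U))
h = 1/25393 (h = 1/(26653 + 2*(0 - 1*7)*(97 + (0 - 1*7))) = 1/(26653 + 2*(0 - 7)*(97 + (0 - 7))) = 1/(26653 + 2*(-7)*(97 - 7)) = 1/(26653 + 2*(-7)*90) = 1/(26653 - 1260) = 1/25393 ≈ 3.9381e-5)
-4380 - h = -4380 - 1*1/25393 = -4380 - 1/25393 = -111221341/25393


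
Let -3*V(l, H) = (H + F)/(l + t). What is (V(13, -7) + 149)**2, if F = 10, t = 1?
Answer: 4347225/196 ≈ 22180.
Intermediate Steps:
V(l, H) = -(10 + H)/(3*(1 + l)) (V(l, H) = -(H + 10)/(3*(l + 1)) = -(10 + H)/(3*(1 + l)))
(V(13, -7) + 149)**2 = ((-10 - 1*(-7))/(3*(1 + 13)) + 149)**2 = ((1/3)*(-10 + 7)/14 + 149)**2 = ((1/3)*(1/14)*(-3) + 149)**2 = (-1/14 + 149)**2 = (2085/14)**2 = 4347225/196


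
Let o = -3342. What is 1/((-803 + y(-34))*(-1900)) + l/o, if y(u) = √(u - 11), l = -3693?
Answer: 754124957571/682448988200 + 3*I*√5/1225222600 ≈ 1.105 + 5.4751e-9*I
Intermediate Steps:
y(u) = √(-11 + u)
1/((-803 + y(-34))*(-1900)) + l/o = 1/(-803 + √(-11 - 34)*(-1900)) - 3693/(-3342) = -1/1900/(-803 + √(-45)) - 3693*(-1/3342) = -1/1900/(-803 + 3*I*√5) + 1231/1114 = -1/(1900*(-803 + 3*I*√5)) + 1231/1114 = 1231/1114 - 1/(1900*(-803 + 3*I*√5))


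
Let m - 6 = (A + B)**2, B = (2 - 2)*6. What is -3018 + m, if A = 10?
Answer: -2912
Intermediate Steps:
B = 0 (B = 0*6 = 0)
m = 106 (m = 6 + (10 + 0)**2 = 6 + 10**2 = 6 + 100 = 106)
-3018 + m = -3018 + 106 = -2912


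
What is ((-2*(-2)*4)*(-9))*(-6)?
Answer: 864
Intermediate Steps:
((-2*(-2)*4)*(-9))*(-6) = ((4*4)*(-9))*(-6) = (16*(-9))*(-6) = -144*(-6) = 864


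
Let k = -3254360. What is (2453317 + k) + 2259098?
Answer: 1458055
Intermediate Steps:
(2453317 + k) + 2259098 = (2453317 - 3254360) + 2259098 = -801043 + 2259098 = 1458055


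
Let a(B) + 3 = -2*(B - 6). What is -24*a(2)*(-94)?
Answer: 11280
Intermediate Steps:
a(B) = 9 - 2*B (a(B) = -3 - 2*(B - 6) = -3 - 2*(-6 + B) = -3 + (12 - 2*B) = 9 - 2*B)
-24*a(2)*(-94) = -24*(9 - 2*2)*(-94) = -24*(9 - 4)*(-94) = -24*5*(-94) = -120*(-94) = 11280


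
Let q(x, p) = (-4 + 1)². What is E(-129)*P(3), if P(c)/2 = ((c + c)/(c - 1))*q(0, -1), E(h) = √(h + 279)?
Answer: 270*√6 ≈ 661.36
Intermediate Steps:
E(h) = √(279 + h)
q(x, p) = 9 (q(x, p) = (-3)² = 9)
P(c) = 36*c/(-1 + c) (P(c) = 2*(((c + c)/(c - 1))*9) = 2*(((2*c)/(-1 + c))*9) = 2*((2*c/(-1 + c))*9) = 2*(18*c/(-1 + c)) = 36*c/(-1 + c))
E(-129)*P(3) = √(279 - 129)*(36*3/(-1 + 3)) = √150*(36*3/2) = (5*√6)*(36*3*(½)) = (5*√6)*54 = 270*√6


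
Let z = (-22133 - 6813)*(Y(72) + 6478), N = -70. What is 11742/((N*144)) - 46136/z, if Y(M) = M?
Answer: -18548122531/15926089200 ≈ -1.1646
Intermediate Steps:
z = -189596300 (z = (-22133 - 6813)*(72 + 6478) = -28946*6550 = -189596300)
11742/((N*144)) - 46136/z = 11742/((-70*144)) - 46136/(-189596300) = 11742/(-10080) - 46136*(-1/189596300) = 11742*(-1/10080) + 11534/47399075 = -1957/1680 + 11534/47399075 = -18548122531/15926089200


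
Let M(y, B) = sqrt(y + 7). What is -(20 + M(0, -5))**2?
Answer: -(20 + sqrt(7))**2 ≈ -512.83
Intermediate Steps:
M(y, B) = sqrt(7 + y)
-(20 + M(0, -5))**2 = -(20 + sqrt(7 + 0))**2 = -(20 + sqrt(7))**2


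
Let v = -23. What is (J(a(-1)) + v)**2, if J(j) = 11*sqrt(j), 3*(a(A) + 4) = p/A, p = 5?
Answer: (69 - 11*I*sqrt(51))**2/9 ≈ -156.67 - 1204.5*I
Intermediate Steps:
a(A) = -4 + 5/(3*A) (a(A) = -4 + (5/A)/3 = -4 + 5/(3*A))
(J(a(-1)) + v)**2 = (11*sqrt(-4 + (5/3)/(-1)) - 23)**2 = (11*sqrt(-4 + (5/3)*(-1)) - 23)**2 = (11*sqrt(-4 - 5/3) - 23)**2 = (11*sqrt(-17/3) - 23)**2 = (11*(I*sqrt(51)/3) - 23)**2 = (11*I*sqrt(51)/3 - 23)**2 = (-23 + 11*I*sqrt(51)/3)**2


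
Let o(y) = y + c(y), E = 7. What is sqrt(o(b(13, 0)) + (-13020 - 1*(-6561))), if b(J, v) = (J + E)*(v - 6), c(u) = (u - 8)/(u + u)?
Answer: I*sqrt(1480155)/15 ≈ 81.108*I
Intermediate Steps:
c(u) = (-8 + u)/(2*u) (c(u) = (-8 + u)/((2*u)) = (-8 + u)*(1/(2*u)) = (-8 + u)/(2*u))
b(J, v) = (-6 + v)*(7 + J) (b(J, v) = (J + 7)*(v - 6) = (7 + J)*(-6 + v) = (-6 + v)*(7 + J))
o(y) = y + (-8 + y)/(2*y)
sqrt(o(b(13, 0)) + (-13020 - 1*(-6561))) = sqrt((1/2 + (-42 - 6*13 + 7*0 + 13*0) - 4/(-42 - 6*13 + 7*0 + 13*0)) + (-13020 - 1*(-6561))) = sqrt((1/2 + (-42 - 78 + 0 + 0) - 4/(-42 - 78 + 0 + 0)) + (-13020 + 6561)) = sqrt((1/2 - 120 - 4/(-120)) - 6459) = sqrt((1/2 - 120 - 4*(-1/120)) - 6459) = sqrt((1/2 - 120 + 1/30) - 6459) = sqrt(-1792/15 - 6459) = sqrt(-98677/15) = I*sqrt(1480155)/15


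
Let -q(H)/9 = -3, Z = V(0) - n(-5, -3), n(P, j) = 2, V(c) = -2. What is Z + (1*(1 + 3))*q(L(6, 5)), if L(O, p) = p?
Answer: 104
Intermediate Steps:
Z = -4 (Z = -2 - 1*2 = -2 - 2 = -4)
q(H) = 27 (q(H) = -9*(-3) = 27)
Z + (1*(1 + 3))*q(L(6, 5)) = -4 + (1*(1 + 3))*27 = -4 + (1*4)*27 = -4 + 4*27 = -4 + 108 = 104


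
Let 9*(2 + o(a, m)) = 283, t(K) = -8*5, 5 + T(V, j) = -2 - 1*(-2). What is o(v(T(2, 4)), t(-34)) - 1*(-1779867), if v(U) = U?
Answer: 16019068/9 ≈ 1.7799e+6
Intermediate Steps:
T(V, j) = -5 (T(V, j) = -5 + (-2 - 1*(-2)) = -5 + (-2 + 2) = -5 + 0 = -5)
t(K) = -40
o(a, m) = 265/9 (o(a, m) = -2 + (1/9)*283 = -2 + 283/9 = 265/9)
o(v(T(2, 4)), t(-34)) - 1*(-1779867) = 265/9 - 1*(-1779867) = 265/9 + 1779867 = 16019068/9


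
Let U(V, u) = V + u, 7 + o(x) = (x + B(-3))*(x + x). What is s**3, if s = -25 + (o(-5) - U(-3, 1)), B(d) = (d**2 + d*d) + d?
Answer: -2197000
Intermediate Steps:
B(d) = d + 2*d**2 (B(d) = (d**2 + d**2) + d = 2*d**2 + d = d + 2*d**2)
o(x) = -7 + 2*x*(15 + x) (o(x) = -7 + (x - 3*(1 + 2*(-3)))*(x + x) = -7 + (x - 3*(1 - 6))*(2*x) = -7 + (x - 3*(-5))*(2*x) = -7 + (x + 15)*(2*x) = -7 + (15 + x)*(2*x) = -7 + 2*x*(15 + x))
s = -130 (s = -25 + ((-7 + 2*(-5)**2 + 30*(-5)) - (-3 + 1)) = -25 + ((-7 + 2*25 - 150) - 1*(-2)) = -25 + ((-7 + 50 - 150) + 2) = -25 + (-107 + 2) = -25 - 105 = -130)
s**3 = (-130)**3 = -2197000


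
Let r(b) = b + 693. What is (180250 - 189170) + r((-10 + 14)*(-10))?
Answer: -8267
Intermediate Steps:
r(b) = 693 + b
(180250 - 189170) + r((-10 + 14)*(-10)) = (180250 - 189170) + (693 + (-10 + 14)*(-10)) = -8920 + (693 + 4*(-10)) = -8920 + (693 - 40) = -8920 + 653 = -8267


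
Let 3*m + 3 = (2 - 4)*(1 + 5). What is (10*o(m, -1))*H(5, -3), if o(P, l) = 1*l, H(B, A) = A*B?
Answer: 150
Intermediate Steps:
m = -5 (m = -1 + ((2 - 4)*(1 + 5))/3 = -1 + (-2*6)/3 = -1 + (⅓)*(-12) = -1 - 4 = -5)
o(P, l) = l
(10*o(m, -1))*H(5, -3) = (10*(-1))*(-3*5) = -10*(-15) = 150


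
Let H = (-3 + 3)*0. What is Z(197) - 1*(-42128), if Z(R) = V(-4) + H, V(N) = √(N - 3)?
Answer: 42128 + I*√7 ≈ 42128.0 + 2.6458*I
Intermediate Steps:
V(N) = √(-3 + N)
H = 0 (H = 0*0 = 0)
Z(R) = I*√7 (Z(R) = √(-3 - 4) + 0 = √(-7) + 0 = I*√7 + 0 = I*√7)
Z(197) - 1*(-42128) = I*√7 - 1*(-42128) = I*√7 + 42128 = 42128 + I*√7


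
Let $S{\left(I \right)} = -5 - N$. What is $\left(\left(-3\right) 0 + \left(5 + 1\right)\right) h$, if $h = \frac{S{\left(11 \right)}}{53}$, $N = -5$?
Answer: $0$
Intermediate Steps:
$S{\left(I \right)} = 0$ ($S{\left(I \right)} = -5 - -5 = -5 + 5 = 0$)
$h = 0$ ($h = \frac{0}{53} = 0 \cdot \frac{1}{53} = 0$)
$\left(\left(-3\right) 0 + \left(5 + 1\right)\right) h = \left(\left(-3\right) 0 + \left(5 + 1\right)\right) 0 = \left(0 + 6\right) 0 = 6 \cdot 0 = 0$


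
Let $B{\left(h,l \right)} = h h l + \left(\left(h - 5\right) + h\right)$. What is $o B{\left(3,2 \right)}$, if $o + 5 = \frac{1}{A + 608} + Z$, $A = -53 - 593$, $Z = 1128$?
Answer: $\frac{42673}{2} \approx 21337.0$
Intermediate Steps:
$A = -646$ ($A = -53 - 593 = -646$)
$B{\left(h,l \right)} = -5 + 2 h + l h^{2}$ ($B{\left(h,l \right)} = h^{2} l + \left(\left(-5 + h\right) + h\right) = l h^{2} + \left(-5 + 2 h\right) = -5 + 2 h + l h^{2}$)
$o = \frac{42673}{38}$ ($o = -5 + \left(\frac{1}{-646 + 608} + 1128\right) = -5 + \left(\frac{1}{-38} + 1128\right) = -5 + \left(- \frac{1}{38} + 1128\right) = -5 + \frac{42863}{38} = \frac{42673}{38} \approx 1123.0$)
$o B{\left(3,2 \right)} = \frac{42673 \left(-5 + 2 \cdot 3 + 2 \cdot 3^{2}\right)}{38} = \frac{42673 \left(-5 + 6 + 2 \cdot 9\right)}{38} = \frac{42673 \left(-5 + 6 + 18\right)}{38} = \frac{42673}{38} \cdot 19 = \frac{42673}{2}$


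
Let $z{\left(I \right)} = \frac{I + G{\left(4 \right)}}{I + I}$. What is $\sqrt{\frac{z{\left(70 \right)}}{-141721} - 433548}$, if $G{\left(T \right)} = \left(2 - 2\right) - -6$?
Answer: $\frac{i \sqrt{29548435423641365}}{261065} \approx 658.44 i$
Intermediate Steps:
$G{\left(T \right)} = 6$ ($G{\left(T \right)} = 0 + 6 = 6$)
$z{\left(I \right)} = \frac{6 + I}{2 I}$ ($z{\left(I \right)} = \frac{I + 6}{I + I} = \frac{6 + I}{2 I}$)
$\sqrt{\frac{z{\left(70 \right)}}{-141721} - 433548} = \sqrt{\frac{\frac{1}{2} \cdot \frac{1}{70} \left(6 + 70\right)}{-141721} - 433548} = \sqrt{\frac{1}{2} \cdot \frac{1}{70} \cdot 76 \left(- \frac{1}{141721}\right) - 433548} = \sqrt{\frac{19}{35} \left(- \frac{1}{141721}\right) - 433548} = \sqrt{- \frac{1}{261065} - 433548} = \sqrt{- \frac{113184208621}{261065}} = \frac{i \sqrt{29548435423641365}}{261065}$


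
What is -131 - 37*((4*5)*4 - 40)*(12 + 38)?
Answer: -74131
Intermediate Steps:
-131 - 37*((4*5)*4 - 40)*(12 + 38) = -131 - 37*(20*4 - 40)*50 = -131 - 37*(80 - 40)*50 = -131 - 1480*50 = -131 - 37*2000 = -131 - 74000 = -74131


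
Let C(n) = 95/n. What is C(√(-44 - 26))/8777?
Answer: -19*I*√70/122878 ≈ -0.0012937*I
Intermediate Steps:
C(√(-44 - 26))/8777 = (95/(√(-44 - 26)))/8777 = (95/(√(-70)))*(1/8777) = (95/((I*√70)))*(1/8777) = (95*(-I*√70/70))*(1/8777) = -19*I*√70/14*(1/8777) = -19*I*√70/122878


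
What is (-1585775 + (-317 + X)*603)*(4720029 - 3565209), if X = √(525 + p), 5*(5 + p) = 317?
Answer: -2052029683320 + 139271292*√14585 ≈ -2.0352e+12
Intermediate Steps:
p = 292/5 (p = -5 + (⅕)*317 = -5 + 317/5 = 292/5 ≈ 58.400)
X = √14585/5 (X = √(525 + 292/5) = √(2917/5) = √14585/5 ≈ 24.154)
(-1585775 + (-317 + X)*603)*(4720029 - 3565209) = (-1585775 + (-317 + √14585/5)*603)*(4720029 - 3565209) = (-1585775 + (-191151 + 603*√14585/5))*1154820 = (-1776926 + 603*√14585/5)*1154820 = -2052029683320 + 139271292*√14585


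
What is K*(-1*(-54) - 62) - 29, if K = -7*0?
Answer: -29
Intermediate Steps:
K = 0
K*(-1*(-54) - 62) - 29 = 0*(-1*(-54) - 62) - 29 = 0*(54 - 62) - 29 = 0*(-8) - 29 = 0 - 29 = -29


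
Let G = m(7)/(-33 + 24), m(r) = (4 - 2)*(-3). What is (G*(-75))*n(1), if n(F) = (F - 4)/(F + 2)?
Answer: 50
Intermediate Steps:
m(r) = -6 (m(r) = 2*(-3) = -6)
n(F) = (-4 + F)/(2 + F)
G = ⅔ (G = -6/(-33 + 24) = -6/(-9) = -6*(-⅑) = ⅔ ≈ 0.66667)
(G*(-75))*n(1) = ((⅔)*(-75))*((-4 + 1)/(2 + 1)) = -50*(-3)/3 = -50*(-1) = 50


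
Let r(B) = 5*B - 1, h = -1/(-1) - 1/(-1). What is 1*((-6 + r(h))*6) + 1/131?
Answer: 2359/131 ≈ 18.008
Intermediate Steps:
h = 2 (h = -1*(-1) - 1*(-1) = 1 + 1 = 2)
r(B) = -1 + 5*B
1*((-6 + r(h))*6) + 1/131 = 1*((-6 + (-1 + 5*2))*6) + 1/131 = 1*((-6 + (-1 + 10))*6) + 1/131 = 1*((-6 + 9)*6) + 1/131 = 1*(3*6) + 1/131 = 1*18 + 1/131 = 18 + 1/131 = 2359/131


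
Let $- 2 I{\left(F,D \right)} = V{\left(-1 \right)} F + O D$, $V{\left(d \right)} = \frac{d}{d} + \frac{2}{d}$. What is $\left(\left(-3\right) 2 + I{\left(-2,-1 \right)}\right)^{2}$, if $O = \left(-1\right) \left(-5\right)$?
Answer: $\frac{81}{4} \approx 20.25$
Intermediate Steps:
$O = 5$
$V{\left(d \right)} = 1 + \frac{2}{d}$
$I{\left(F,D \right)} = \frac{F}{2} - \frac{5 D}{2}$ ($I{\left(F,D \right)} = - \frac{\frac{2 - 1}{-1} F + 5 D}{2} = - \frac{\left(-1\right) 1 F + 5 D}{2} = - \frac{- F + 5 D}{2} = \frac{F}{2} - \frac{5 D}{2}$)
$\left(\left(-3\right) 2 + I{\left(-2,-1 \right)}\right)^{2} = \left(\left(-3\right) 2 + \left(\frac{1}{2} \left(-2\right) - - \frac{5}{2}\right)\right)^{2} = \left(-6 + \left(-1 + \frac{5}{2}\right)\right)^{2} = \left(-6 + \frac{3}{2}\right)^{2} = \left(- \frac{9}{2}\right)^{2} = \frac{81}{4}$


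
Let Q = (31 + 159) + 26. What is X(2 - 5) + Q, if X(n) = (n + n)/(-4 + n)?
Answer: 1518/7 ≈ 216.86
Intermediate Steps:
Q = 216 (Q = 190 + 26 = 216)
X(n) = 2*n/(-4 + n) (X(n) = (2*n)/(-4 + n) = 2*n/(-4 + n))
X(2 - 5) + Q = 2*(2 - 5)/(-4 + (2 - 5)) + 216 = 2*(-3)/(-4 - 3) + 216 = 2*(-3)/(-7) + 216 = 2*(-3)*(-⅐) + 216 = 6/7 + 216 = 1518/7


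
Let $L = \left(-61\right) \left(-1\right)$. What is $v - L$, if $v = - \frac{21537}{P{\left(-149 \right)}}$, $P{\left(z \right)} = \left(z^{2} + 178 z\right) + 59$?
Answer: $- \frac{238445}{4262} \approx -55.947$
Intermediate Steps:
$P{\left(z \right)} = 59 + z^{2} + 178 z$
$v = \frac{21537}{4262}$ ($v = - \frac{21537}{59 + \left(-149\right)^{2} + 178 \left(-149\right)} = - \frac{21537}{59 + 22201 - 26522} = - \frac{21537}{-4262} = \left(-21537\right) \left(- \frac{1}{4262}\right) = \frac{21537}{4262} \approx 5.0533$)
$L = 61$
$v - L = \frac{21537}{4262} - 61 = - \frac{238445}{4262}$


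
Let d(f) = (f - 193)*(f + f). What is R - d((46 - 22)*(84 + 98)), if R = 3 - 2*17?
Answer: -36472831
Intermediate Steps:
R = -31 (R = 3 - 34 = -31)
d(f) = 2*f*(-193 + f) (d(f) = (-193 + f)*(2*f) = 2*f*(-193 + f))
R - d((46 - 22)*(84 + 98)) = -31 - 2*(46 - 22)*(84 + 98)*(-193 + (46 - 22)*(84 + 98)) = -31 - 2*24*182*(-193 + 24*182) = -31 - 2*4368*(-193 + 4368) = -31 - 2*4368*4175 = -31 - 1*36472800 = -31 - 36472800 = -36472831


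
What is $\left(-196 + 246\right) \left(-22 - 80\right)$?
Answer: $-5100$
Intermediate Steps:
$\left(-196 + 246\right) \left(-22 - 80\right) = 50 \left(-22 - 80\right) = 50 \left(-102\right) = -5100$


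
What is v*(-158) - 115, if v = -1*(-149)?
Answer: -23657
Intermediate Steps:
v = 149
v*(-158) - 115 = 149*(-158) - 115 = -23542 - 115 = -23657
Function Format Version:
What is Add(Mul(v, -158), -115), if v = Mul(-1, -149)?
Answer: -23657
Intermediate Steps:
v = 149
Add(Mul(v, -158), -115) = Add(Mul(149, -158), -115) = Add(-23542, -115) = -23657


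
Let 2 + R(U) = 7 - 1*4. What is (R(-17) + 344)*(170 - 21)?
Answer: 51405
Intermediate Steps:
R(U) = 1 (R(U) = -2 + (7 - 1*4) = -2 + (7 - 4) = -2 + 3 = 1)
(R(-17) + 344)*(170 - 21) = (1 + 344)*(170 - 21) = 345*149 = 51405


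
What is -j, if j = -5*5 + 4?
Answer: 21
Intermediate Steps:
j = -21 (j = -25 + 4 = -21)
-j = -1*(-21) = 21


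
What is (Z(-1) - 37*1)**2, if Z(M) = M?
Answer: 1444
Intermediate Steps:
(Z(-1) - 37*1)**2 = (-1 - 37*1)**2 = (-1 - 37)**2 = (-38)**2 = 1444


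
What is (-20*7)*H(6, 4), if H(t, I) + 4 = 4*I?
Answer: -1680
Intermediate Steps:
H(t, I) = -4 + 4*I
(-20*7)*H(6, 4) = (-20*7)*(-4 + 4*4) = -140*(-4 + 16) = -140*12 = -1680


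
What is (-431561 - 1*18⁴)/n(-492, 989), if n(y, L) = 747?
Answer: -536537/747 ≈ -718.26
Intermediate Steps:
(-431561 - 1*18⁴)/n(-492, 989) = (-431561 - 1*18⁴)/747 = (-431561 - 1*104976)*(1/747) = (-431561 - 104976)*(1/747) = -536537*1/747 = -536537/747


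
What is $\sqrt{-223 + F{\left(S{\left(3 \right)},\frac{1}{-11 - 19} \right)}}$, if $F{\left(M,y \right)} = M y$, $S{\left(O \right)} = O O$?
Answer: $\frac{i \sqrt{22330}}{10} \approx 14.943 i$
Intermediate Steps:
$S{\left(O \right)} = O^{2}$
$\sqrt{-223 + F{\left(S{\left(3 \right)},\frac{1}{-11 - 19} \right)}} = \sqrt{-223 + \frac{3^{2}}{-11 - 19}} = \sqrt{-223 + \frac{9}{-30}} = \sqrt{-223 + 9 \left(- \frac{1}{30}\right)} = \sqrt{-223 - \frac{3}{10}} = \sqrt{- \frac{2233}{10}} = \frac{i \sqrt{22330}}{10}$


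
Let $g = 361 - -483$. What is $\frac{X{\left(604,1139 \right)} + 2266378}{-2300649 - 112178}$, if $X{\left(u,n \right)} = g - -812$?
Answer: $- \frac{2268034}{2412827} \approx -0.93999$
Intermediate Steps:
$g = 844$ ($g = 361 + 483 = 844$)
$X{\left(u,n \right)} = 1656$ ($X{\left(u,n \right)} = 844 - -812 = 844 + 812 = 1656$)
$\frac{X{\left(604,1139 \right)} + 2266378}{-2300649 - 112178} = \frac{1656 + 2266378}{-2300649 - 112178} = \frac{2268034}{-2412827} = 2268034 \left(- \frac{1}{2412827}\right) = - \frac{2268034}{2412827}$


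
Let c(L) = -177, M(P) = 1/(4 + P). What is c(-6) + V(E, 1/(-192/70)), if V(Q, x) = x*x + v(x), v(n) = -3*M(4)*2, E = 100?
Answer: -1636919/9216 ≈ -177.62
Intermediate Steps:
v(n) = -¾ (v(n) = -3/(4 + 4)*2 = -3/8*2 = -¾)
V(Q, x) = -¾ + x² (V(Q, x) = x*x - ¾ = x² - ¾ = -¾ + x²)
c(-6) + V(E, 1/(-192/70)) = -177 + (-¾ + (1/(-192/70))²) = -177 + (-¾ + (1/(-192*1/70))²) = -177 + (-¾ + (1/(-96/35))²) = -177 + (-¾ + (-35/96)²) = -177 + (-¾ + 1225/9216) = -177 - 5687/9216 = -1636919/9216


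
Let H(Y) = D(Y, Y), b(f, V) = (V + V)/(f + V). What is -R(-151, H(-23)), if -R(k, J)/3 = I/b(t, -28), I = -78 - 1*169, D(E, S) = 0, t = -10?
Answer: -14079/28 ≈ -502.82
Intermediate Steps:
b(f, V) = 2*V/(V + f) (b(f, V) = (2*V)/(V + f) = 2*V/(V + f))
I = -247 (I = -78 - 169 = -247)
H(Y) = 0
R(k, J) = 14079/28 (R(k, J) = -(-741)/(2*(-28)/(-28 - 10)) = -(-741)/(2*(-28)/(-38)) = -(-741)/(2*(-28)*(-1/38)) = -(-741)/28/19 = -(-741)*19/28 = -3*(-4693/28) = 14079/28)
-R(-151, H(-23)) = -1*14079/28 = -14079/28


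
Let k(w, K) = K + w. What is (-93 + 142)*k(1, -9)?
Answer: -392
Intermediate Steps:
(-93 + 142)*k(1, -9) = (-93 + 142)*(-9 + 1) = 49*(-8) = -392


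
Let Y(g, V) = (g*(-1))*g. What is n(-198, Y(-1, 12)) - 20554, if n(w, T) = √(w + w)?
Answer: -20554 + 6*I*√11 ≈ -20554.0 + 19.9*I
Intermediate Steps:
Y(g, V) = -g² (Y(g, V) = (-g)*g = -g²)
n(w, T) = √2*√w (n(w, T) = √(2*w) = √2*√w)
n(-198, Y(-1, 12)) - 20554 = √2*√(-198) - 20554 = √2*(3*I*√22) - 20554 = 6*I*√11 - 20554 = -20554 + 6*I*√11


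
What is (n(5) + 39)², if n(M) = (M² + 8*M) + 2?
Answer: 11236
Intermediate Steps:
n(M) = 2 + M² + 8*M
(n(5) + 39)² = ((2 + 5² + 8*5) + 39)² = ((2 + 25 + 40) + 39)² = (67 + 39)² = 106² = 11236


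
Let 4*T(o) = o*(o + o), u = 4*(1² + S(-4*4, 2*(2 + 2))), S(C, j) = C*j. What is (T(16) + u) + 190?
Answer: -190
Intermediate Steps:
u = -508 (u = 4*(1² + (-4*4)*(2*(2 + 2))) = 4*(1 - 32*4) = 4*(1 - 16*8) = 4*(1 - 128) = 4*(-127) = -508)
T(o) = o²/2 (T(o) = (o*(o + o))/4 = (o*(2*o))/4 = (2*o²)/4 = o²/2)
(T(16) + u) + 190 = ((½)*16² - 508) + 190 = ((½)*256 - 508) + 190 = (128 - 508) + 190 = -380 + 190 = -190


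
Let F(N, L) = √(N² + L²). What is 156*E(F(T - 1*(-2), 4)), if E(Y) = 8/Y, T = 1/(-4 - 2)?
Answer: 7488*√697/697 ≈ 283.63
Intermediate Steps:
T = -⅙ (T = 1/(-6) = -⅙ ≈ -0.16667)
F(N, L) = √(L² + N²)
156*E(F(T - 1*(-2), 4)) = 156*(8/(√(4² + (-⅙ - 1*(-2))²))) = 156*(8/(√(16 + (-⅙ + 2)²))) = 156*(8/(√(16 + (11/6)²))) = 156*(8/(√(16 + 121/36))) = 156*(8/(√(697/36))) = 156*(8/((√697/6))) = 156*(8*(6*√697/697)) = 156*(48*√697/697) = 7488*√697/697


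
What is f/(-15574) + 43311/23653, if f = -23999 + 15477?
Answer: 438048190/184185911 ≈ 2.3783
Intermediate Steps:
f = -8522
f/(-15574) + 43311/23653 = -8522/(-15574) + 43311/23653 = -8522*(-1/15574) + 43311*(1/23653) = 4261/7787 + 43311/23653 = 438048190/184185911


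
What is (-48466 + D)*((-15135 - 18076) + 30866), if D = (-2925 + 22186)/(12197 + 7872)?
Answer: 325836039155/2867 ≈ 1.1365e+8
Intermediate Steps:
D = 19261/20069 ≈ 0.95974
(-48466 + D)*((-15135 - 18076) + 30866) = (-48466 + 19261/20069)*((-15135 - 18076) + 30866) = -972644893*(-33211 + 30866)/20069 = -972644893/20069*(-2345) = 325836039155/2867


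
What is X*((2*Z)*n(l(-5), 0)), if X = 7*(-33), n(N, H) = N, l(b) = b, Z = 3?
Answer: 6930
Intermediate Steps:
X = -231
X*((2*Z)*n(l(-5), 0)) = -231*2*3*(-5) = -1386*(-5) = -231*(-30) = 6930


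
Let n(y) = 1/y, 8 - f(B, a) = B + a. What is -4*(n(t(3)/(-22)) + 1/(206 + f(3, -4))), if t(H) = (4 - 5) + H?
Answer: 9456/215 ≈ 43.981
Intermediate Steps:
f(B, a) = 8 - B - a (f(B, a) = 8 - (B + a) = 8 + (-B - a) = 8 - B - a)
t(H) = -1 + H
-4*(n(t(3)/(-22)) + 1/(206 + f(3, -4))) = -4*(1/((-1 + 3)/(-22)) + 1/(206 + (8 - 1*3 - 1*(-4)))) = -4*(1/(2*(-1/22)) + 1/(206 + (8 - 3 + 4))) = -4*(1/(-1/11) + 1/(206 + 9)) = -4*(-11 + 1/215) = -4*(-2364/215) = 9456/215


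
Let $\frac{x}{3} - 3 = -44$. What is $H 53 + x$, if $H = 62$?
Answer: $3163$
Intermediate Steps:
$x = -123$ ($x = 9 + 3 \left(-44\right) = 9 - 132 = -123$)
$H 53 + x = 62 \cdot 53 - 123 = 3286 - 123 = 3163$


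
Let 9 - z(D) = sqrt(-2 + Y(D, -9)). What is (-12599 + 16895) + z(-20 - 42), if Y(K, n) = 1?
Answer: 4305 - I ≈ 4305.0 - 1.0*I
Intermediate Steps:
z(D) = 9 - I (z(D) = 9 - sqrt(-2 + 1) = 9 - sqrt(-1) = 9 - I)
(-12599 + 16895) + z(-20 - 42) = (-12599 + 16895) + (9 - I) = 4296 + (9 - I) = 4305 - I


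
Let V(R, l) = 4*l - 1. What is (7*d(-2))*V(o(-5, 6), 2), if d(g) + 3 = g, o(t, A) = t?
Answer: -245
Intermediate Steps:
V(R, l) = -1 + 4*l
d(g) = -3 + g
(7*d(-2))*V(o(-5, 6), 2) = (7*(-3 - 2))*(-1 + 4*2) = (7*(-5))*(-1 + 8) = -35*7 = -245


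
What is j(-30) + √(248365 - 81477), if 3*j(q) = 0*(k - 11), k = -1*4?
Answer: 2*√41722 ≈ 408.52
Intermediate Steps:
k = -4
j(q) = 0 (j(q) = (0*(-4 - 11))/3 = (0*(-15))/3 = (⅓)*0 = 0)
j(-30) + √(248365 - 81477) = 0 + √(248365 - 81477) = 0 + √166888 = 0 + 2*√41722 = 2*√41722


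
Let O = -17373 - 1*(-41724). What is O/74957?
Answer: 24351/74957 ≈ 0.32487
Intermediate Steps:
O = 24351 (O = -17373 + 41724 = 24351)
O/74957 = 24351/74957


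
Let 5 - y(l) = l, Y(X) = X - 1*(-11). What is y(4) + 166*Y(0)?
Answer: 1827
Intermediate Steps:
Y(X) = 11 + X (Y(X) = X + 11 = 11 + X)
y(l) = 5 - l
y(4) + 166*Y(0) = (5 - 1*4) + 166*(11 + 0) = (5 - 4) + 166*11 = 1 + 1826 = 1827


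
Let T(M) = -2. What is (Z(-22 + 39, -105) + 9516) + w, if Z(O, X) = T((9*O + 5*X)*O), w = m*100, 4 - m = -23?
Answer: 12214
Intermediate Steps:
m = 27 (m = 4 - 1*(-23) = 4 + 23 = 27)
w = 2700 (w = 27*100 = 2700)
Z(O, X) = -2
(Z(-22 + 39, -105) + 9516) + w = (-2 + 9516) + 2700 = 9514 + 2700 = 12214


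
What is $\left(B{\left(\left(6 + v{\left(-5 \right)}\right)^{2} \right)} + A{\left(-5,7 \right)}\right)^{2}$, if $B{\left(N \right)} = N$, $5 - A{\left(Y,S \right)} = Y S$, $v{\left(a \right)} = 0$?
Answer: $5776$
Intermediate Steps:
$A{\left(Y,S \right)} = 5 - S Y$ ($A{\left(Y,S \right)} = 5 - Y S = 5 - S Y$)
$\left(B{\left(\left(6 + v{\left(-5 \right)}\right)^{2} \right)} + A{\left(-5,7 \right)}\right)^{2} = \left(\left(6 + 0\right)^{2} - \left(-5 + 7 \left(-5\right)\right)\right)^{2} = \left(6^{2} + \left(5 + 35\right)\right)^{2} = \left(36 + 40\right)^{2} = 76^{2} = 5776$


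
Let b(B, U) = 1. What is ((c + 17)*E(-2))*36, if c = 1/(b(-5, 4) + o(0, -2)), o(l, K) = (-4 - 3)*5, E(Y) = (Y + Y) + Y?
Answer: -62316/17 ≈ -3665.6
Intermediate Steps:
E(Y) = 3*Y (E(Y) = 2*Y + Y = 3*Y)
o(l, K) = -35 (o(l, K) = -7*5 = -35)
c = -1/34 (c = 1/(1 - 35) = 1/(-34) = -1/34 ≈ -0.029412)
((c + 17)*E(-2))*36 = ((-1/34 + 17)*(3*(-2)))*36 = ((577/34)*(-6))*36 = -1731/17*36 = -62316/17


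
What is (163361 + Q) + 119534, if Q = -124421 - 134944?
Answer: 23530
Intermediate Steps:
Q = -259365
(163361 + Q) + 119534 = (163361 - 259365) + 119534 = -96004 + 119534 = 23530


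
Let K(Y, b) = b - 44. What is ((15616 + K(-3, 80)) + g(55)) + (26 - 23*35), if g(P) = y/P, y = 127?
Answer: 818142/55 ≈ 14875.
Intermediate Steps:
K(Y, b) = -44 + b
g(P) = 127/P
((15616 + K(-3, 80)) + g(55)) + (26 - 23*35) = ((15616 + (-44 + 80)) + 127/55) + (26 - 23*35) = ((15616 + 36) + 127*(1/55)) + (26 - 805) = (15652 + 127/55) - 779 = 860987/55 - 779 = 818142/55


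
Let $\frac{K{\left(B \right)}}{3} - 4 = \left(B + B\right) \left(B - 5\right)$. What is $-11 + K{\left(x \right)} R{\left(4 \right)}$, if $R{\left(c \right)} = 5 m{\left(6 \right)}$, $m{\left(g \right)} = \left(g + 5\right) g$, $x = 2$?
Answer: $-7931$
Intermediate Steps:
$m{\left(g \right)} = g \left(5 + g\right)$ ($m{\left(g \right)} = \left(5 + g\right) g = g \left(5 + g\right)$)
$K{\left(B \right)} = 12 + 6 B \left(-5 + B\right)$ ($K{\left(B \right)} = 12 + 3 \left(B + B\right) \left(B - 5\right) = 12 + 3 \cdot 2 B \left(-5 + B\right) = 12 + 6 B \left(-5 + B\right)$)
$R{\left(c \right)} = 330$ ($R{\left(c \right)} = 5 \cdot 6 \left(5 + 6\right) = 5 \cdot 6 \cdot 11 = 5 \cdot 66 = 330$)
$-11 + K{\left(x \right)} R{\left(4 \right)} = -11 + \left(12 - 60 + 6 \cdot 2^{2}\right) 330 = -11 + \left(12 - 60 + 6 \cdot 4\right) 330 = -11 + \left(12 - 60 + 24\right) 330 = -11 - 7920 = -7931$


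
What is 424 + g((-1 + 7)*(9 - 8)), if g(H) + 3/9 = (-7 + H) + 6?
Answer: 1286/3 ≈ 428.67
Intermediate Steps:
g(H) = -4/3 + H (g(H) = -⅓ + ((-7 + H) + 6) = -⅓ + (-1 + H) = -4/3 + H)
424 + g((-1 + 7)*(9 - 8)) = 424 + (-4/3 + (-1 + 7)*(9 - 8)) = 424 + (-4/3 + 6*1) = 424 + (-4/3 + 6) = 424 + 14/3 = 1286/3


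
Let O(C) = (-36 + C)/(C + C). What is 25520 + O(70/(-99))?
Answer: 1788217/70 ≈ 25546.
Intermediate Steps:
O(C) = (-36 + C)/(2*C) (O(C) = (-36 + C)/((2*C)) = (-36 + C)*(1/(2*C)) = (-36 + C)/(2*C))
25520 + O(70/(-99)) = 25520 + (-36 + 70/(-99))/(2*((70/(-99)))) = 25520 + (-36 + 70*(-1/99))/(2*((70*(-1/99)))) = 25520 + (-36 - 70/99)/(2*(-70/99)) = 25520 + (½)*(-99/70)*(-3634/99) = 25520 + 1817/70 = 1788217/70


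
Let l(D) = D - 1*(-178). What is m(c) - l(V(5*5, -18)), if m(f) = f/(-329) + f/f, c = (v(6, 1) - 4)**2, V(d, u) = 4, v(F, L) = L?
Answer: -59558/329 ≈ -181.03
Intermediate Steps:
l(D) = 178 + D (l(D) = D + 178 = 178 + D)
c = 9 (c = (1 - 4)**2 = (-3)**2 = 9)
m(f) = 1 - f/329 (m(f) = f*(-1/329) + 1 = -f/329 + 1 = 1 - f/329)
m(c) - l(V(5*5, -18)) = (1 - 1/329*9) - (178 + 4) = (1 - 9/329) - 1*182 = 320/329 - 182 = -59558/329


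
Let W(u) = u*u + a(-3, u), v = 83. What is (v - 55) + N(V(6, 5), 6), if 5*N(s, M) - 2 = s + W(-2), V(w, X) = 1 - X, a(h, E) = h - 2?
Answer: 137/5 ≈ 27.400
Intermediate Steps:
a(h, E) = -2 + h
W(u) = -5 + u² (W(u) = u*u + (-2 - 3) = u² - 5 = -5 + u²)
N(s, M) = ⅕ + s/5 (N(s, M) = ⅖ + (s + (-5 + (-2)²))/5 = ⅖ + (s + (-5 + 4))/5 = ⅖ + (s - 1)/5 = ⅖ + (-1 + s)/5 = ⅖ + (-⅕ + s/5) = ⅕ + s/5)
(v - 55) + N(V(6, 5), 6) = (83 - 55) + (⅕ + (1 - 1*5)/5) = 28 + (⅕ + (1 - 5)/5) = 28 + (⅕ + (⅕)*(-4)) = 28 + (⅕ - ⅘) = 28 - ⅗ = 137/5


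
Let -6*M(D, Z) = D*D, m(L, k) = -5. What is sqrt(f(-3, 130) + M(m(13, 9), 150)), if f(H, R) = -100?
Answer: 25*I*sqrt(6)/6 ≈ 10.206*I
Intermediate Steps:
M(D, Z) = -D**2/6 (M(D, Z) = -D*D/6 = -D**2/6)
sqrt(f(-3, 130) + M(m(13, 9), 150)) = sqrt(-100 - 1/6*(-5)**2) = sqrt(-100 - 1/6*25) = sqrt(-100 - 25/6) = sqrt(-625/6) = 25*I*sqrt(6)/6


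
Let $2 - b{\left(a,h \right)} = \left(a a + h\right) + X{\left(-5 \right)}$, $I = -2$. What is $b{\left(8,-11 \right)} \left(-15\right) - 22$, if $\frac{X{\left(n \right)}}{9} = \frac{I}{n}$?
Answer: $797$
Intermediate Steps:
$X{\left(n \right)} = - \frac{18}{n}$ ($X{\left(n \right)} = 9 \left(- \frac{2}{n}\right) = - \frac{18}{n}$)
$b{\left(a,h \right)} = - \frac{8}{5} - h - a^{2}$ ($b{\left(a,h \right)} = 2 - \left(\left(a a + h\right) - \frac{18}{-5}\right) = 2 - \left(\left(a^{2} + h\right) - - \frac{18}{5}\right) = 2 - \left(\left(h + a^{2}\right) + \frac{18}{5}\right) = 2 - \left(\frac{18}{5} + h + a^{2}\right) = - \frac{8}{5} - h - a^{2}$)
$b{\left(8,-11 \right)} \left(-15\right) - 22 = \left(- \frac{8}{5} - -11 - 8^{2}\right) \left(-15\right) - 22 = \left(- \frac{8}{5} + 11 - 64\right) \left(-15\right) - 22 = \left(- \frac{273}{5}\right) \left(-15\right) - 22 = 819 - 22 = 797$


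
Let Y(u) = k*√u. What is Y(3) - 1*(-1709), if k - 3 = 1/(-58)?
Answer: 1709 + 173*√3/58 ≈ 1714.2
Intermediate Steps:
k = 173/58 (k = 3 + 1/(-58) = 3 - 1/58 = 173/58 ≈ 2.9828)
Y(u) = 173*√u/58
Y(3) - 1*(-1709) = 173*√3/58 - 1*(-1709) = 173*√3/58 + 1709 = 1709 + 173*√3/58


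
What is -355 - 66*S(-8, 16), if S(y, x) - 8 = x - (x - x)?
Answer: -1939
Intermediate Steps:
S(y, x) = 8 + x (S(y, x) = 8 + (x - (x - x)) = 8 + (x - 1*0) = 8 + (x + 0) = 8 + x)
-355 - 66*S(-8, 16) = -355 - 66*(8 + 16) = -355 - 66*24 = -355 - 1584 = -1939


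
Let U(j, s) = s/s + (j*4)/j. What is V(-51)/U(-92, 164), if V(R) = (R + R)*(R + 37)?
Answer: 1428/5 ≈ 285.60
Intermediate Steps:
U(j, s) = 5 (U(j, s) = 1 + (4*j)/j = 1 + 4 = 5)
V(R) = 2*R*(37 + R) (V(R) = (2*R)*(37 + R) = 2*R*(37 + R))
V(-51)/U(-92, 164) = (2*(-51)*(37 - 51))/5 = (2*(-51)*(-14))*(⅕) = 1428*(⅕) = 1428/5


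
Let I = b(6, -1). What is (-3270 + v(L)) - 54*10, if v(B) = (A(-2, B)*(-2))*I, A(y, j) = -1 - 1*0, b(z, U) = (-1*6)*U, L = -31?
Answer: -3798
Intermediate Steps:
b(z, U) = -6*U
I = 6 (I = -6*(-1) = 6)
A(y, j) = -1 (A(y, j) = -1 + 0 = -1)
v(B) = 12 (v(B) = -1*(-2)*6 = 2*6 = 12)
(-3270 + v(L)) - 54*10 = (-3270 + 12) - 54*10 = -3258 - 540 = -3798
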